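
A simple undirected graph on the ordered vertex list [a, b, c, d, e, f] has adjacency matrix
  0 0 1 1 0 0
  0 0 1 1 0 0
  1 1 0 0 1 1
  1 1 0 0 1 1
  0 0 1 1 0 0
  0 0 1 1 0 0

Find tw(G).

2

A width-2 tree decomposition is:
Bags: B1 = {c, d, f}  B2 = {a, c, d}  B3 = {b, c, d}  B4 = {c, d, e}
Tree: B1–B2, B2–B3, B3–B4
Every bag has size at most 3, so the width is 3 − 1 = 2 and tw(G) ≤ 2. The edges d–f–c–a–d form a cycle, so G is not a tree and its treewidth is at least 2. Combining the bounds, tw(G) = 2.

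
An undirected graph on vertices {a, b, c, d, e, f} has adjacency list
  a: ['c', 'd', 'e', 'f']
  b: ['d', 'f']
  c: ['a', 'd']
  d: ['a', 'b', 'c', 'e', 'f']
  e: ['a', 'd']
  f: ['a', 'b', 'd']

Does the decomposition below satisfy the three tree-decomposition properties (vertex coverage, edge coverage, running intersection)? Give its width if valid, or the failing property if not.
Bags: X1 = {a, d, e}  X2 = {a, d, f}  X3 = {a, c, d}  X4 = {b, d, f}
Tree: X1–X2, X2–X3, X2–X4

Yes; width 2.

Vertex coverage: the bags together contain {a, b, c, d, e, f}, the full vertex set. Edge coverage: each edge of G has both endpoints in at least one bag. Running intersection: for every vertex, the bags containing it form a connected subtree. All three properties hold, so this is a valid tree decomposition of width max|bag| − 1 = 2, and hence tw(G) ≤ 2.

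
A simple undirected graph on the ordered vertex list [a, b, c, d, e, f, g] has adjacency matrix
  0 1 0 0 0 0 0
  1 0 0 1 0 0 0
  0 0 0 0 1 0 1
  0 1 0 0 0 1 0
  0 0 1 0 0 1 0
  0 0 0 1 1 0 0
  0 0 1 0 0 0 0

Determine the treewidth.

A width-1 tree decomposition is:
Bags: B1 = {c, g}  B2 = {c, e}  B3 = {e, f}  B4 = {d, f}  B5 = {b, d}  B6 = {a, b}
Tree: B1–B2, B2–B3, B3–B4, B4–B5, B5–B6
The largest bag has 2 vertices, giving width 1; this decomposition certifies tw(G) ≤ 1. Any graph with an edge has treewidth ≥ 1, and G has the edge g–c. Hence tw(G) = 1 exactly.

1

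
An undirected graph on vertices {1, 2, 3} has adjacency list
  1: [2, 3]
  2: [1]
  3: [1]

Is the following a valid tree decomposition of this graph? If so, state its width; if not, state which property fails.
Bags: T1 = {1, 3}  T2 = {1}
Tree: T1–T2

No — vertex 2 appears in no bag.

A tree decomposition must satisfy three properties: every vertex lies in some bag; for every edge, both endpoints lie together in some bag; and for every vertex, the bags containing it form a connected subtree. Here vertex 2 appears in no bag, so the decomposition is invalid.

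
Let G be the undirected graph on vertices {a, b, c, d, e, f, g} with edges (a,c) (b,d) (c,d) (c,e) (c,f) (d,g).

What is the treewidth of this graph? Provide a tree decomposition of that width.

Each bag holds 2 vertices, so the decomposition has width 1, which upper-bounds the treewidth. Any graph with an edge has treewidth ≥ 1, and G has the edge d–c. The upper and lower bounds meet at 1, so that is the treewidth.

Treewidth 1.
One optimal decomposition is:
Bags: B1 = {c, d}  B2 = {c, e}  B3 = {a, c}  B4 = {d, g}  B5 = {b, d}  B6 = {c, f}
Tree: B1–B2, B2–B3, B1–B4, B1–B5, B3–B6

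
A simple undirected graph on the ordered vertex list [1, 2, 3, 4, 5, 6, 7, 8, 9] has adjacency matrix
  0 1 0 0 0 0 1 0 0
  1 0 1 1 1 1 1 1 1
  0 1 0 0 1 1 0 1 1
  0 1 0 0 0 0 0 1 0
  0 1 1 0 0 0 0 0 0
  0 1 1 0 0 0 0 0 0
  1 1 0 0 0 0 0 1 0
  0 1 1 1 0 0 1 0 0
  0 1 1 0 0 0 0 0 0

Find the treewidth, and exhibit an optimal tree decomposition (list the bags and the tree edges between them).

Every bag has size at most 3, so the width is 3 − 1 = 2 and tw(G) ≤ 2. Conversely, {1, 2, 7} is a clique of size 3, and the vertices of any clique must share a bag in every tree decomposition; so some bag has ≥ 3 vertices and tw(G) ≥ 2. The upper and lower bounds meet at 2, so that is the treewidth.

Treewidth 2.
One such decomposition:
Bags: B1 = {2, 3, 8}  B2 = {2, 3, 9}  B3 = {2, 7, 8}  B4 = {2, 3, 5}  B5 = {1, 2, 7}  B6 = {2, 4, 8}  B7 = {2, 3, 6}
Tree: B1–B2, B1–B3, B2–B4, B3–B5, B3–B6, B2–B7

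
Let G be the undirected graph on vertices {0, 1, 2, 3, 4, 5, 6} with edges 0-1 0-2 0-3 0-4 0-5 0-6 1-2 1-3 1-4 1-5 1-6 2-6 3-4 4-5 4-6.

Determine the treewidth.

3

A width-3 tree decomposition is:
Bags: B1 = {0, 1, 3, 4}  B2 = {0, 1, 4, 5}  B3 = {0, 1, 4, 6}  B4 = {0, 1, 2, 6}
Tree: B1–B2, B2–B3, B3–B4
The largest bag has 4 vertices, giving width 3; this decomposition certifies tw(G) ≤ 3. On the other hand G contains the 4-clique {0, 1, 2, 6}. A clique must lie in a single bag of any decomposition, so no decomposition can have width below 3. The upper and lower bounds meet at 3, so that is the treewidth.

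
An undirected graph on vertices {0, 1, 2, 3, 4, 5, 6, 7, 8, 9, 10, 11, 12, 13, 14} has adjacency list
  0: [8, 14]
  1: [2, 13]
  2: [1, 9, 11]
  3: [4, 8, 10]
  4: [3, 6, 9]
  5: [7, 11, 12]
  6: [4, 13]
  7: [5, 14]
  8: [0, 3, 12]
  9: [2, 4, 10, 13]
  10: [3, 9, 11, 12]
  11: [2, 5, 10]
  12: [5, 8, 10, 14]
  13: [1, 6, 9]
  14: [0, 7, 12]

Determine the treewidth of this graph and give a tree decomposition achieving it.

Every bag has size at most 4, so the width is 4 − 1 = 3 and tw(G) ≤ 3. For the lower bound: the 4 vertex sets {0,7,14}, {8}, {12}, {3,5,10,11} are disjoint, each induces a connected subgraph, and every pair is joined by at least one edge of G. Contracting each set to a single vertex therefore yields K_{4} as a minor, and since treewidth is minor-monotone, tw(G) ≥ tw(K_{4}) = 3. Combining the bounds, tw(G) = 3.

Treewidth 3.
One optimal decomposition is:
Bags: B1 = {0, 7, 8, 14}  B2 = {7, 8, 12, 14}  B3 = {5, 7, 8, 12}  B4 = {3, 5, 8, 12}  B5 = {3, 5, 10, 12}  B6 = {3, 5, 10, 11}  B7 = {3, 4, 10, 11}  B8 = {4, 9, 10, 11}  B9 = {2, 4, 9, 11}  B10 = {2, 4, 6, 9}  B11 = {2, 6, 9, 13}  B12 = {1, 2, 6, 13}
Tree: B1–B2, B2–B3, B3–B4, B4–B5, B5–B6, B6–B7, B7–B8, B8–B9, B9–B10, B10–B11, B11–B12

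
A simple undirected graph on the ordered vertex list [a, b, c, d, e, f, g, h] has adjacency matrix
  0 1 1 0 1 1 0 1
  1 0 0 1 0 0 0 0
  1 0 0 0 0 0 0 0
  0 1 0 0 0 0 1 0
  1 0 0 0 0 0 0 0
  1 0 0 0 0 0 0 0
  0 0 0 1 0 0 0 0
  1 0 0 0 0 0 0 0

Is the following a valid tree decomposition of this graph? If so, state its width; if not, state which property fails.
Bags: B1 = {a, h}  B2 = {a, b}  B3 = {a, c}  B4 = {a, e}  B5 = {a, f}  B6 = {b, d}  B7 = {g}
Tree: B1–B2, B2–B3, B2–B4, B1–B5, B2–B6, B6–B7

A tree decomposition must satisfy three properties: every vertex lies in some bag; for every edge, both endpoints lie together in some bag; and for every vertex, the bags containing it form a connected subtree. Here edge (d,g) lies in no bag, so the decomposition is invalid.

No — edge (d,g) lies in no bag.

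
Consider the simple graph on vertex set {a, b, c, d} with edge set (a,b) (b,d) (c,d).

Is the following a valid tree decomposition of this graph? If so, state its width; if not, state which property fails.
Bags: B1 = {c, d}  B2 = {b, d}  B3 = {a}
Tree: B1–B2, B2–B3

A tree decomposition must satisfy three properties: every vertex lies in some bag; for every edge, both endpoints lie together in some bag; and for every vertex, the bags containing it form a connected subtree. Here edge (b,a) lies in no bag, so the decomposition is invalid.

No — edge (b,a) lies in no bag.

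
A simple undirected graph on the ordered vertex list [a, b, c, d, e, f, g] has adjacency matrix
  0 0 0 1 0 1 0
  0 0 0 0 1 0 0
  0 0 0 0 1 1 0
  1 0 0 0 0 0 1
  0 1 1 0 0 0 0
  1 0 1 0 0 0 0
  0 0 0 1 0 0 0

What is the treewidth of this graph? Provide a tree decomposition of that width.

Treewidth 1.
One optimal decomposition is:
Bags: B1 = {d, g}  B2 = {a, d}  B3 = {a, f}  B4 = {c, f}  B5 = {c, e}  B6 = {b, e}
Tree: B1–B2, B2–B3, B3–B4, B4–B5, B5–B6

Each bag holds 2 vertices, so the decomposition has width 1, which upper-bounds the treewidth. Since G has at least one edge (e.g. g–d), it is not an edgeless graph, so tw(G) ≥ 1. Combining the bounds, tw(G) = 1.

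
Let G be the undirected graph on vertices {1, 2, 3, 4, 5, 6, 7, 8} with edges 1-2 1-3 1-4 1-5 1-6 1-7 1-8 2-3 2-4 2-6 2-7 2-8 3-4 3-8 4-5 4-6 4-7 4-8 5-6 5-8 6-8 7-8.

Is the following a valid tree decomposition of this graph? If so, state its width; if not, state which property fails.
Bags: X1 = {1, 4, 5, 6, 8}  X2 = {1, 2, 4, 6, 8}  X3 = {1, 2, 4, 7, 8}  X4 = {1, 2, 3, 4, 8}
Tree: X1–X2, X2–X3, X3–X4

Checking the three conditions: (i) the bags cover all of {1, 2, 3, 4, 5, 6, 7, 8}; (ii) for each edge, some bag contains both endpoints; (iii) the bags containing any fixed vertex form a subtree. All hold, so the decomposition is valid with width 5 − 1 = 4.

Yes; width 4.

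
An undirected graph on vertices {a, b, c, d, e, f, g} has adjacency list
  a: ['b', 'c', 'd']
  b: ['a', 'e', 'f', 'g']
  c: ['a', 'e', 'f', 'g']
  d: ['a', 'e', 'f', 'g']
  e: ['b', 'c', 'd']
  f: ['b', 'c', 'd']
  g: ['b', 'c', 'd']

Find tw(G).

3

A width-3 tree decomposition is:
Bags: B1 = {b, c, d, g}  B2 = {a, b, c, d}  B3 = {b, c, d, e}  B4 = {b, c, d, f}
Tree: B1–B2, B2–B3, B3–B4
Each bag holds 4 vertices, so the decomposition has width 3, which upper-bounds the treewidth. For the lower bound: the 4 vertex sets {b,g}, {a,d}, {c}, {e} are disjoint, each induces a connected subgraph, and every pair is joined by at least one edge of G. Contracting each set to a single vertex therefore yields K_{4} as a minor, and since treewidth is minor-monotone, tw(G) ≥ tw(K_{4}) = 3. Therefore the treewidth is 3.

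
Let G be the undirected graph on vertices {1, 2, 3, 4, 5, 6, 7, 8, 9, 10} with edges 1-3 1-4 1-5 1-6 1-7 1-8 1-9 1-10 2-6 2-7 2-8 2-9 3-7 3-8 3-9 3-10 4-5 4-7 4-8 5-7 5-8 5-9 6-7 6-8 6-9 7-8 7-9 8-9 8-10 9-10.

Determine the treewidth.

A width-4 tree decomposition is:
Bags: B1 = {1, 6, 7, 8, 9}  B2 = {1, 5, 7, 8, 9}  B3 = {1, 3, 7, 8, 9}  B4 = {1, 4, 5, 7, 8}  B5 = {1, 3, 8, 9, 10}  B6 = {2, 6, 7, 8, 9}
Tree: B1–B2, B2–B3, B2–B4, B3–B5, B1–B6
The largest bag has 5 vertices, giving width 4; this decomposition certifies tw(G) ≤ 4. Conversely, {1, 3, 8, 9, 10} is a clique of size 5, and the vertices of any clique must share a bag in every tree decomposition; so some bag has ≥ 5 vertices and tw(G) ≥ 4. Combining the bounds, tw(G) = 4.

4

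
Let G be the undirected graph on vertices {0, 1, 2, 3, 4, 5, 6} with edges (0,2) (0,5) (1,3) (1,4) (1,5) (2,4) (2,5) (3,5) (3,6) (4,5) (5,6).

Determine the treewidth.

2

A width-2 tree decomposition is:
Bags: B1 = {3, 5, 6}  B2 = {1, 3, 5}  B3 = {1, 4, 5}  B4 = {2, 4, 5}  B5 = {0, 2, 5}
Tree: B1–B2, B2–B3, B3–B4, B4–B5
Each bag holds 3 vertices, so the decomposition has width 2, which upper-bounds the treewidth. On the other hand G contains the 3-clique {0, 2, 5}. A clique must lie in a single bag of any decomposition, so no decomposition can have width below 2. The upper and lower bounds meet at 2, so that is the treewidth.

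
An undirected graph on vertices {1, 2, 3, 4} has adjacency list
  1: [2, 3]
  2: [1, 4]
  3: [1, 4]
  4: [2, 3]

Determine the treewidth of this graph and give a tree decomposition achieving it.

Every bag has size at most 3, so the width is 3 − 1 = 2 and tw(G) ≤ 2. For the lower bound, G contains the cycle 4–3–1–2–4, so G is not a forest; only forests have treewidth ≤ 1, hence tw(G) ≥ 2. The upper and lower bounds meet at 2, so that is the treewidth.

Treewidth 2.
One such decomposition:
Bags: B1 = {1, 3, 4}  B2 = {1, 2, 4}
Tree: B1–B2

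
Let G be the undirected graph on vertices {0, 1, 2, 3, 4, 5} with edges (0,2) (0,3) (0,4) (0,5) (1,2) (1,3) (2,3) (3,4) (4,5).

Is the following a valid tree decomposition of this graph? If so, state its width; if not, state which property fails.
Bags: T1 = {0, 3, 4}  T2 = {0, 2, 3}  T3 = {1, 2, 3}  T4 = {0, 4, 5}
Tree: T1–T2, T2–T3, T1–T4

Every vertex of G appears in some bag (union = {0, 1, 2, 3, 4, 5}); every edge is covered by a bag; and for each vertex v the set of bags containing v is connected in the bag tree. The decomposition is therefore valid. The largest bag has 3 vertices, so the width is 2.

Yes; width 2.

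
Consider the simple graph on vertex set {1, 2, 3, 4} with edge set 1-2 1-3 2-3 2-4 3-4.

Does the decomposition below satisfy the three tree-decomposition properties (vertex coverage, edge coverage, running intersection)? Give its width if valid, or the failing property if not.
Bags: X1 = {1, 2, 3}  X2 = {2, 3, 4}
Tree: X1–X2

Yes; width 2.

Vertex coverage: the bags together contain {1, 2, 3, 4}, the full vertex set. Edge coverage: each edge of G has both endpoints in at least one bag. Running intersection: for every vertex, the bags containing it form a connected subtree. All three properties hold, so this is a valid tree decomposition of width max|bag| − 1 = 2, and hence tw(G) ≤ 2.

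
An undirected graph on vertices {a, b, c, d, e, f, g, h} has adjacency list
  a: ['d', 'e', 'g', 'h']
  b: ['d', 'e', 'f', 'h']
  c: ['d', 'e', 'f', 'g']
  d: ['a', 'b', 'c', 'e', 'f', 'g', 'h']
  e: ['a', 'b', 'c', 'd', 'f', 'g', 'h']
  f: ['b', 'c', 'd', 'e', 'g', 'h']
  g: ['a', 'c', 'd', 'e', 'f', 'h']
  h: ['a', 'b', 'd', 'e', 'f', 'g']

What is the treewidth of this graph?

A width-4 tree decomposition is:
Bags: B1 = {d, e, f, g, h}  B2 = {b, d, e, f, h}  B3 = {c, d, e, f, g}  B4 = {a, d, e, g, h}
Tree: B1–B2, B1–B3, B1–B4
Each bag holds 5 vertices, so the decomposition has width 4, which upper-bounds the treewidth. For the lower bound, the 5 vertices {a, d, e, g, h} are pairwise adjacent, and any tree decomposition puts a clique entirely inside one bag — forcing width ≥ 4. Therefore the treewidth is 4.

4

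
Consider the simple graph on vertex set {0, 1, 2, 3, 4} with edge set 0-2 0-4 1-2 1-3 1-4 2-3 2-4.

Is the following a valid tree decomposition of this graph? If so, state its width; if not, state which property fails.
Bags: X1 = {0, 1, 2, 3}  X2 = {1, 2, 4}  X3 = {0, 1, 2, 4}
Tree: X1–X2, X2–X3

No — bags containing vertex 0 are not connected in the tree.

A tree decomposition must satisfy three properties: every vertex lies in some bag; for every edge, both endpoints lie together in some bag; and for every vertex, the bags containing it form a connected subtree. Here bags containing vertex 0 are not connected in the tree, so the decomposition is invalid.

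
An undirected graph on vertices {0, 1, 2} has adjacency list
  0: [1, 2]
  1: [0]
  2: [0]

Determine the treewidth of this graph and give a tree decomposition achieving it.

Each bag holds 2 vertices, so the decomposition has width 1, which upper-bounds the treewidth. G has an edge, so its treewidth is at least 1. Combining the bounds, tw(G) = 1.

Treewidth 1.
One such decomposition:
Bags: B1 = {0, 1}  B2 = {0, 2}
Tree: B1–B2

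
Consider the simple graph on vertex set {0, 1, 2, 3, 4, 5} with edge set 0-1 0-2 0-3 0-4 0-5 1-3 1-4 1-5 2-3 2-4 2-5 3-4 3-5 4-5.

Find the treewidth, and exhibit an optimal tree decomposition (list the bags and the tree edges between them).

Treewidth 4.
One optimal decomposition is:
Bags: B1 = {0, 2, 3, 4, 5}  B2 = {0, 1, 3, 4, 5}
Tree: B1–B2

Every bag has size at most 5, so the width is 5 − 1 = 4 and tw(G) ≤ 4. For the lower bound, the 5 vertices {0, 1, 3, 4, 5} are pairwise adjacent, and any tree decomposition puts a clique entirely inside one bag — forcing width ≥ 4. The upper and lower bounds meet at 4, so that is the treewidth.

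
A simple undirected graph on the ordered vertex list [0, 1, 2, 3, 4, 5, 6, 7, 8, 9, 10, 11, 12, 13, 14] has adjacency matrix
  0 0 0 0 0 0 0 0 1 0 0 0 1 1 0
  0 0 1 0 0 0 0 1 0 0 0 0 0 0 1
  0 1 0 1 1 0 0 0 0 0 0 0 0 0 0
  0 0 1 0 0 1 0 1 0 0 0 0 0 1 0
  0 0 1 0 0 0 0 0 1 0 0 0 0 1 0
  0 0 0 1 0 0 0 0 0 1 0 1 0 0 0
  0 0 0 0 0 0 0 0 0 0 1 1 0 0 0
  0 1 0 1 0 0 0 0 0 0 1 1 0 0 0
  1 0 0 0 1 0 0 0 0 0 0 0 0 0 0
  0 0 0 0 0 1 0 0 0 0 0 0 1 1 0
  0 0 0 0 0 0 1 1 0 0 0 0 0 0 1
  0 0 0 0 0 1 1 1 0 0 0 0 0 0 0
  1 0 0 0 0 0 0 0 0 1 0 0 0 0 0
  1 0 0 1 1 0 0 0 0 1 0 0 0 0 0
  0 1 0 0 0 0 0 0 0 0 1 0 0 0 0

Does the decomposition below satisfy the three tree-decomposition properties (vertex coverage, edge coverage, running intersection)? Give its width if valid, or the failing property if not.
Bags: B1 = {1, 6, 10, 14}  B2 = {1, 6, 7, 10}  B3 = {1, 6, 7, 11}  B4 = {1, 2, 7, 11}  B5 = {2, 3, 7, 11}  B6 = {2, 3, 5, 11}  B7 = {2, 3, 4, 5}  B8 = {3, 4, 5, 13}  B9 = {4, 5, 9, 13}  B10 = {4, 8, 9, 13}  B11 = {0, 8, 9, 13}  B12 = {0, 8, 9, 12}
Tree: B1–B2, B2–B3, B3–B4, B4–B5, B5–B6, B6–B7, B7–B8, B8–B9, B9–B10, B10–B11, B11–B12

Yes; width 3.

Vertex coverage: the bags together contain {0, 1, 2, 3, 4, 5, 6, 7, 8, 9, 10, 11, 12, 13, 14}, the full vertex set. Edge coverage: each edge of G has both endpoints in at least one bag. Running intersection: for every vertex, the bags containing it form a connected subtree. All three properties hold, so this is a valid tree decomposition of width max|bag| − 1 = 3, and hence tw(G) ≤ 3.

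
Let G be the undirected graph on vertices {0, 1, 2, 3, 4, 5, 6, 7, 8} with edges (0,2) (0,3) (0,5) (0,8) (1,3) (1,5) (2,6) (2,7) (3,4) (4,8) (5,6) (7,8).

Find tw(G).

A width-3 tree decomposition is:
Bags: B1 = {2, 5, 6, 7}  B2 = {0, 2, 5, 7}  B3 = {0, 5, 7, 8}  B4 = {0, 1, 5, 8}  B5 = {0, 1, 3, 8}  B6 = {1, 3, 4, 8}
Tree: B1–B2, B2–B3, B3–B4, B4–B5, B5–B6
The largest bag has 4 vertices, giving width 3; this decomposition certifies tw(G) ≤ 3. For the lower bound: the 4 vertex sets {2,6,7}, {5}, {0}, {1,3,4,8} are disjoint, each induces a connected subgraph, and every pair is joined by at least one edge of G. Contracting each set to a single vertex therefore yields K_{4} as a minor, and since treewidth is minor-monotone, tw(G) ≥ tw(K_{4}) = 3. Therefore the treewidth is 3.

3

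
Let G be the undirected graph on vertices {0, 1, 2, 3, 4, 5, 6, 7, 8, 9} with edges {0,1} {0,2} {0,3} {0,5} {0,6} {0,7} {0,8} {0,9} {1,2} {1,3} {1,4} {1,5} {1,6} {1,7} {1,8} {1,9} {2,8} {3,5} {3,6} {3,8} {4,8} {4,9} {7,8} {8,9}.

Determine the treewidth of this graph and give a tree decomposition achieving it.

Treewidth 3.
One optimal decomposition is:
Bags: B1 = {0, 1, 3, 8}  B2 = {0, 1, 3, 6}  B3 = {0, 1, 8, 9}  B4 = {1, 4, 8, 9}  B5 = {0, 1, 3, 5}  B6 = {0, 1, 7, 8}  B7 = {0, 1, 2, 8}
Tree: B1–B2, B1–B3, B3–B4, B1–B5, B1–B6, B3–B7

The largest bag has 4 vertices, giving width 3; this decomposition certifies tw(G) ≤ 3. For the lower bound, the 4 vertices {0, 1, 8, 9} are pairwise adjacent, and any tree decomposition puts a clique entirely inside one bag — forcing width ≥ 3. Combining the bounds, tw(G) = 3.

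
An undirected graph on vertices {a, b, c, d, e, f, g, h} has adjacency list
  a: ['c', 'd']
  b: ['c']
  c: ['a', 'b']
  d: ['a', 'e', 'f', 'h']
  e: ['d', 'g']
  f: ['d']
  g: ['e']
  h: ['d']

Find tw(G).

A width-1 tree decomposition is:
Bags: B1 = {a, d}  B2 = {d, e}  B3 = {d, f}  B4 = {a, c}  B5 = {d, h}  B6 = {e, g}  B7 = {b, c}
Tree: B1–B2, B1–B3, B1–B4, B3–B5, B2–B6, B4–B7
Each bag holds 2 vertices, so the decomposition has width 1, which upper-bounds the treewidth. Since G has at least one edge (e.g. a–d), it is not an edgeless graph, so tw(G) ≥ 1. Combining the bounds, tw(G) = 1.

1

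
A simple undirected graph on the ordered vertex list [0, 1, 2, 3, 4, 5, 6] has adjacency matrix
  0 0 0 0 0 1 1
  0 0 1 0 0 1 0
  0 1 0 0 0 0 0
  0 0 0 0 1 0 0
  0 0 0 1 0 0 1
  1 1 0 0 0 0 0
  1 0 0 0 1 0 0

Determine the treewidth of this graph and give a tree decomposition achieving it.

Every bag has size at most 2, so the width is 2 − 1 = 1 and tw(G) ≤ 1. G has an edge, so its treewidth is at least 1. The upper and lower bounds meet at 1, so that is the treewidth.

Treewidth 1.
One such decomposition:
Bags: B1 = {1, 2}  B2 = {1, 5}  B3 = {0, 5}  B4 = {0, 6}  B5 = {4, 6}  B6 = {3, 4}
Tree: B1–B2, B2–B3, B3–B4, B4–B5, B5–B6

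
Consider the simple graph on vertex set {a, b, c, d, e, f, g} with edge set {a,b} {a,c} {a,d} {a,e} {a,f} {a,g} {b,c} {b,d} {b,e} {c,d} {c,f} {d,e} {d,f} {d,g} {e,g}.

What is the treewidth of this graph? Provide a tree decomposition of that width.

Treewidth 3.
One such decomposition:
Bags: B1 = {a, c, d, f}  B2 = {a, b, c, d}  B3 = {a, b, d, e}  B4 = {a, d, e, g}
Tree: B1–B2, B2–B3, B3–B4

The largest bag has 4 vertices, giving width 3; this decomposition certifies tw(G) ≤ 3. On the other hand G contains the 4-clique {a, d, e, g}. A clique must lie in a single bag of any decomposition, so no decomposition can have width below 3. The upper and lower bounds meet at 3, so that is the treewidth.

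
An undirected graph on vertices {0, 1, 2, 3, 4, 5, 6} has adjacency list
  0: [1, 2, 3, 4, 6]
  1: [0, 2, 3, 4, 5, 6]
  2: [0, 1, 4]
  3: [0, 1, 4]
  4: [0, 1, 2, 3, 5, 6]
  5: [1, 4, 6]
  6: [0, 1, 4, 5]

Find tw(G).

A width-3 tree decomposition is:
Bags: B1 = {0, 1, 4, 6}  B2 = {0, 1, 2, 4}  B3 = {1, 4, 5, 6}  B4 = {0, 1, 3, 4}
Tree: B1–B2, B1–B3, B1–B4
The largest bag has 4 vertices, giving width 3; this decomposition certifies tw(G) ≤ 3. Conversely, {0, 1, 2, 4} is a clique of size 4, and the vertices of any clique must share a bag in every tree decomposition; so some bag has ≥ 4 vertices and tw(G) ≥ 3. Hence tw(G) = 3 exactly.

3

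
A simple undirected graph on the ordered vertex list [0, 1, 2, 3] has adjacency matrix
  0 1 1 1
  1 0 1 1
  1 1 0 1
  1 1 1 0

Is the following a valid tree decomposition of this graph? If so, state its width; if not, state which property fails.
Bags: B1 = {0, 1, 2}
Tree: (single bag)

No — vertex 3 appears in no bag.

A tree decomposition must satisfy three properties: every vertex lies in some bag; for every edge, both endpoints lie together in some bag; and for every vertex, the bags containing it form a connected subtree. Here vertex 3 appears in no bag, so the decomposition is invalid.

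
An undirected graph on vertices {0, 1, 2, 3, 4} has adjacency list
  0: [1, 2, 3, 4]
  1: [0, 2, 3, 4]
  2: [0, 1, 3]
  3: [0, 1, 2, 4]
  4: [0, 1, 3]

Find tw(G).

A width-3 tree decomposition is:
Bags: B1 = {0, 1, 3, 4}  B2 = {0, 1, 2, 3}
Tree: B1–B2
The largest bag has 4 vertices, giving width 3; this decomposition certifies tw(G) ≤ 3. For the lower bound, the 4 vertices {0, 1, 2, 3} are pairwise adjacent, and any tree decomposition puts a clique entirely inside one bag — forcing width ≥ 3. The upper and lower bounds meet at 3, so that is the treewidth.

3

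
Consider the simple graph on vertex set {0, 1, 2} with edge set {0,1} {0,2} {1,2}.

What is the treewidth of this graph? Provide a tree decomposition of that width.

Treewidth 2.
One optimal decomposition is:
Bags: B1 = {0, 1, 2}
Tree: (single bag)

A single bag containing all 3 vertices is trivially a valid decomposition of width 2. On the other hand G contains the 3-clique {0, 1, 2}. A clique must lie in a single bag of any decomposition, so no decomposition can have width below 2. The upper and lower bounds meet at 2, so that is the treewidth.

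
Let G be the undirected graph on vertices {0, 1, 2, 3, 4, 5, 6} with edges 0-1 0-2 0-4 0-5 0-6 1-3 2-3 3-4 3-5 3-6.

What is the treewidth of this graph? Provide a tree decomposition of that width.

Every bag has size at most 3, so the width is 3 − 1 = 2 and tw(G) ≤ 2. The edges 3–6–0–2–3 form a cycle, so G is not a tree and its treewidth is at least 2. The upper and lower bounds meet at 2, so that is the treewidth.

Treewidth 2.
Bags: B1 = {0, 3, 6}  B2 = {0, 2, 3}  B3 = {0, 3, 5}  B4 = {0, 1, 3}  B5 = {0, 3, 4}
Tree: B1–B2, B2–B3, B3–B4, B4–B5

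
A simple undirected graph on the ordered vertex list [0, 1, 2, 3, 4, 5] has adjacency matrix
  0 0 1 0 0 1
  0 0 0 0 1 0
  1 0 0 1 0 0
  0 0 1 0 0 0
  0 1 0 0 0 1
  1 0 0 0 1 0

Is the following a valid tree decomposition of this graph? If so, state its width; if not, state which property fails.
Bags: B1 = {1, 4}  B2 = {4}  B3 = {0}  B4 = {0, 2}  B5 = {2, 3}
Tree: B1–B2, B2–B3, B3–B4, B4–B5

A tree decomposition must satisfy three properties: every vertex lies in some bag; for every edge, both endpoints lie together in some bag; and for every vertex, the bags containing it form a connected subtree. Here vertex 5 appears in no bag, so the decomposition is invalid.

No — vertex 5 appears in no bag.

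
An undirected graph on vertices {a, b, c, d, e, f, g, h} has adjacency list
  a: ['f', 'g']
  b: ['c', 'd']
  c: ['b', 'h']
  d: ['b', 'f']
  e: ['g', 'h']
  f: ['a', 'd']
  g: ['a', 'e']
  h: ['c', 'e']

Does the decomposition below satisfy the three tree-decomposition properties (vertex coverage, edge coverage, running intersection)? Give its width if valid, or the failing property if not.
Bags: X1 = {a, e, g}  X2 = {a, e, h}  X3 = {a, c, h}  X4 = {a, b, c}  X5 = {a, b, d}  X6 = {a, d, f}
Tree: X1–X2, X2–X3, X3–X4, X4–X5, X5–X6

Vertex coverage: the bags together contain {a, b, c, d, e, f, g, h}, the full vertex set. Edge coverage: each edge of G has both endpoints in at least one bag. Running intersection: for every vertex, the bags containing it form a connected subtree. All three properties hold, so this is a valid tree decomposition of width max|bag| − 1 = 2, and hence tw(G) ≤ 2.

Yes; width 2.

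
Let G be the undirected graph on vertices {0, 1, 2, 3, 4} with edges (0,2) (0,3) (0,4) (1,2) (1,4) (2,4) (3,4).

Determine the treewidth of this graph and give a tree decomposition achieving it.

The largest bag has 3 vertices, giving width 2; this decomposition certifies tw(G) ≤ 2. Conversely, {0, 2, 4} is a clique of size 3, and the vertices of any clique must share a bag in every tree decomposition; so some bag has ≥ 3 vertices and tw(G) ≥ 2. Combining the bounds, tw(G) = 2.

Treewidth 2.
One such decomposition:
Bags: B1 = {0, 3, 4}  B2 = {0, 2, 4}  B3 = {1, 2, 4}
Tree: B1–B2, B2–B3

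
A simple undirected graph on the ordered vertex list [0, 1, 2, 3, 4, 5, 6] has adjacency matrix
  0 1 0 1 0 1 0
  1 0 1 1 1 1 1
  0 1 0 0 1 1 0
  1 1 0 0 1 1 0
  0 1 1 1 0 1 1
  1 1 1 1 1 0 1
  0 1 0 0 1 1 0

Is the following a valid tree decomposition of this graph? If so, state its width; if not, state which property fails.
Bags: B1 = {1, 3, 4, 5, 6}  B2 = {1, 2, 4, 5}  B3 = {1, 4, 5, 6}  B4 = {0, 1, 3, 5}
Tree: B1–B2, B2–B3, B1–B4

A tree decomposition must satisfy three properties: every vertex lies in some bag; for every edge, both endpoints lie together in some bag; and for every vertex, the bags containing it form a connected subtree. Here bags containing vertex 6 are not connected in the tree, so the decomposition is invalid.

No — bags containing vertex 6 are not connected in the tree.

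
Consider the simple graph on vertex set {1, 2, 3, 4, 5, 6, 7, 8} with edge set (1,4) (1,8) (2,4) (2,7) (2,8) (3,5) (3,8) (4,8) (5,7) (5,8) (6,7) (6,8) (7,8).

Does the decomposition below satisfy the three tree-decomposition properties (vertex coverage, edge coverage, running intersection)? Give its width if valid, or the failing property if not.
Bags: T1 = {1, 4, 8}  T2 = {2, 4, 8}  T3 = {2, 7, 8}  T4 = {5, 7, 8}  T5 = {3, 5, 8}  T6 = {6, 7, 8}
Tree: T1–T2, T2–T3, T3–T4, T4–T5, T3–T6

Yes; width 2.

Vertex coverage: the bags together contain {1, 2, 3, 4, 5, 6, 7, 8}, the full vertex set. Edge coverage: each edge of G has both endpoints in at least one bag. Running intersection: for every vertex, the bags containing it form a connected subtree. All three properties hold, so this is a valid tree decomposition of width max|bag| − 1 = 2, and hence tw(G) ≤ 2.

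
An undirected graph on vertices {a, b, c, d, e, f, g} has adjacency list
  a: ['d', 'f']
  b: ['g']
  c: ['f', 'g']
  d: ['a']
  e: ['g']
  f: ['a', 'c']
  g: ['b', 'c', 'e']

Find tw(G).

1

A width-1 tree decomposition is:
Bags: B1 = {c, f}  B2 = {c, g}  B3 = {a, f}  B4 = {e, g}  B5 = {a, d}  B6 = {b, g}
Tree: B1–B2, B1–B3, B2–B4, B3–B5, B2–B6
The largest bag has 2 vertices, giving width 1; this decomposition certifies tw(G) ≤ 1. Any graph with an edge has treewidth ≥ 1, and G has the edge f–c. Therefore the treewidth is 1.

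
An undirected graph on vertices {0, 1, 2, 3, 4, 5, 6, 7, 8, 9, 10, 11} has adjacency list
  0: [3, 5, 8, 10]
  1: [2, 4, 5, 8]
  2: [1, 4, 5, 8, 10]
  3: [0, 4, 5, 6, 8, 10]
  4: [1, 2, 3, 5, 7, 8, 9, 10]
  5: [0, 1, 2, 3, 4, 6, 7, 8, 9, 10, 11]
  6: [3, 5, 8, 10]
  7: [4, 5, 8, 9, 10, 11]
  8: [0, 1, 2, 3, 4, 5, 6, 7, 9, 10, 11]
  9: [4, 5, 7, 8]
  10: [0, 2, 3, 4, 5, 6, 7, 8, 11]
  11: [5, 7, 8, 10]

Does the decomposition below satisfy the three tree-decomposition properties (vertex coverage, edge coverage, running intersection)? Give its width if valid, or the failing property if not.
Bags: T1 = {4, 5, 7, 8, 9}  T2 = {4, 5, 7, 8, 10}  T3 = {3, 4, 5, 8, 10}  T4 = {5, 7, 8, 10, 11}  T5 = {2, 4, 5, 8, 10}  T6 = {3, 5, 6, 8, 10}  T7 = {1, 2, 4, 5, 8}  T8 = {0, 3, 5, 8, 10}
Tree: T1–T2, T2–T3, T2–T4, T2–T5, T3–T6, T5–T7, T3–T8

Yes; width 4.

Every vertex of G appears in some bag (union = {0, 1, 2, 3, 4, 5, 6, 7, 8, 9, 10, 11}); every edge is covered by a bag; and for each vertex v the set of bags containing v is connected in the bag tree. The decomposition is therefore valid. The largest bag has 5 vertices, so the width is 4.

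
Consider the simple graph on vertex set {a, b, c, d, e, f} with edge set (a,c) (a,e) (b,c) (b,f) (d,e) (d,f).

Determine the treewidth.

2

A width-2 tree decomposition is:
Bags: B1 = {b, c, f}  B2 = {a, c, f}  B3 = {a, e, f}  B4 = {d, e, f}
Tree: B1–B2, B2–B3, B3–B4
Each bag holds 3 vertices, so the decomposition has width 2, which upper-bounds the treewidth. For the lower bound, G contains the cycle f–b–c–a–e–d–f, so G is not a forest; only forests have treewidth ≤ 1, hence tw(G) ≥ 2. Hence tw(G) = 2 exactly.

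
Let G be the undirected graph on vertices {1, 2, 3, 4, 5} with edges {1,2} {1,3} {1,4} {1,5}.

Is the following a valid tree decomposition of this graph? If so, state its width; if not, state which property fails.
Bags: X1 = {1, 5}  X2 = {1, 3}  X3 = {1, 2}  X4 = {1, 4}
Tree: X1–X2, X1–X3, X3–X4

Vertex coverage: the bags together contain {1, 2, 3, 4, 5}, the full vertex set. Edge coverage: each edge of G has both endpoints in at least one bag. Running intersection: for every vertex, the bags containing it form a connected subtree. All three properties hold, so this is a valid tree decomposition of width max|bag| − 1 = 1, and hence tw(G) ≤ 1.

Yes; width 1.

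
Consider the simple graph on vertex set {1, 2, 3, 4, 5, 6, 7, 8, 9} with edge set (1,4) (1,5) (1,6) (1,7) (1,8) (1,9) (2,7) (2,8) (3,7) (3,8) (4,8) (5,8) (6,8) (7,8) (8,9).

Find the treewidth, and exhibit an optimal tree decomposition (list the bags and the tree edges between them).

Treewidth 2.
Bags: B1 = {1, 4, 8}  B2 = {1, 5, 8}  B3 = {1, 7, 8}  B4 = {2, 7, 8}  B5 = {1, 8, 9}  B6 = {1, 6, 8}  B7 = {3, 7, 8}
Tree: B1–B2, B1–B3, B3–B4, B3–B5, B5–B6, B3–B7

Each bag holds 3 vertices, so the decomposition has width 2, which upper-bounds the treewidth. On the other hand G contains the 3-clique {1, 4, 8}. A clique must lie in a single bag of any decomposition, so no decomposition can have width below 2. Combining the bounds, tw(G) = 2.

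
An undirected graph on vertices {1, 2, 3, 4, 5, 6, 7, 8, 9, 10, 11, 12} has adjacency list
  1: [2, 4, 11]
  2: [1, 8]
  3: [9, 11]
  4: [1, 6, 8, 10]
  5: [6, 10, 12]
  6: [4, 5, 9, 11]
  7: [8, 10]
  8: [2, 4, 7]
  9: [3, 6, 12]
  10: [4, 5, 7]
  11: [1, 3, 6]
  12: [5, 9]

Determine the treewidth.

3

A width-3 tree decomposition is:
Bags: B1 = {2, 7, 8, 10}  B2 = {2, 4, 8, 10}  B3 = {1, 2, 4, 10}  B4 = {1, 4, 5, 10}  B5 = {1, 4, 5, 6}  B6 = {1, 5, 6, 11}  B7 = {5, 6, 11, 12}  B8 = {6, 9, 11, 12}  B9 = {3, 9, 11, 12}
Tree: B1–B2, B2–B3, B3–B4, B4–B5, B5–B6, B6–B7, B7–B8, B8–B9
Each bag holds 4 vertices, so the decomposition has width 3, which upper-bounds the treewidth. For the lower bound: the 4 vertex sets {2,7,8}, {10}, {4}, {1,5,6,11} are disjoint, each induces a connected subgraph, and every pair is joined by at least one edge of G. Contracting each set to a single vertex therefore yields K_{4} as a minor, and since treewidth is minor-monotone, tw(G) ≥ tw(K_{4}) = 3. Hence tw(G) = 3 exactly.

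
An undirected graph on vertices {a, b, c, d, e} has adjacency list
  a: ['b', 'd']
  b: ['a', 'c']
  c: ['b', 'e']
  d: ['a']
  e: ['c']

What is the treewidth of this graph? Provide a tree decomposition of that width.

Treewidth 1.
One optimal decomposition is:
Bags: B1 = {a, b}  B2 = {b, c}  B3 = {c, e}  B4 = {a, d}
Tree: B1–B2, B2–B3, B1–B4

Every bag has size at most 2, so the width is 2 − 1 = 1 and tw(G) ≤ 1. G has an edge, so its treewidth is at least 1. Hence tw(G) = 1 exactly.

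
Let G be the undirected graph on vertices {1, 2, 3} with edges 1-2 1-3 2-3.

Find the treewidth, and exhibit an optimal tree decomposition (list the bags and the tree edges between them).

Treewidth 2.
Bags: B1 = {1, 2, 3}
Tree: (single bag)

With just one bag of size 3, the width is 3 − 1 = 2, so tw(G) ≤ 2. On the other hand G contains the 3-clique {1, 2, 3}. A clique must lie in a single bag of any decomposition, so no decomposition can have width below 2. Hence tw(G) = 2 exactly.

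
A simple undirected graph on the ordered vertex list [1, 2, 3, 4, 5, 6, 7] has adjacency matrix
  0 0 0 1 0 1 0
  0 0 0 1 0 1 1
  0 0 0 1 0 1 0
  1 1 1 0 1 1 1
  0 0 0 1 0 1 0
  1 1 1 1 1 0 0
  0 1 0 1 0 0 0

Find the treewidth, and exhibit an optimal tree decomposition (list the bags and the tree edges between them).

Treewidth 2.
One optimal decomposition is:
Bags: B1 = {2, 4, 6}  B2 = {1, 4, 6}  B3 = {2, 4, 7}  B4 = {4, 5, 6}  B5 = {3, 4, 6}
Tree: B1–B2, B1–B3, B1–B4, B2–B5

The largest bag has 3 vertices, giving width 2; this decomposition certifies tw(G) ≤ 2. On the other hand G contains the 3-clique {1, 4, 6}. A clique must lie in a single bag of any decomposition, so no decomposition can have width below 2. The upper and lower bounds meet at 2, so that is the treewidth.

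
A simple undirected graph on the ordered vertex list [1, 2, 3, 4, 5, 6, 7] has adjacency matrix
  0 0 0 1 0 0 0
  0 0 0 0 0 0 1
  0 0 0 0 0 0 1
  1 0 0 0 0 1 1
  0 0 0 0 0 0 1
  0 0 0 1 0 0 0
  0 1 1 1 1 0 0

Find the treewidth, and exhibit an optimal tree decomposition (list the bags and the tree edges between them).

Treewidth 1.
One such decomposition:
Bags: B1 = {1, 4}  B2 = {4, 7}  B3 = {3, 7}  B4 = {2, 7}  B5 = {4, 6}  B6 = {5, 7}
Tree: B1–B2, B2–B3, B3–B4, B1–B5, B4–B6

Each bag holds 2 vertices, so the decomposition has width 1, which upper-bounds the treewidth. Any graph with an edge has treewidth ≥ 1, and G has the edge 4–1. Therefore the treewidth is 1.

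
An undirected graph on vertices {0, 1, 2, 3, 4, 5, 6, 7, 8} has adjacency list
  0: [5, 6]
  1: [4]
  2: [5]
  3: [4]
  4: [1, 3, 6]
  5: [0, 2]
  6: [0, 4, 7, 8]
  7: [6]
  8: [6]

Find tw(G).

1

A width-1 tree decomposition is:
Bags: B1 = {4, 6}  B2 = {1, 4}  B3 = {3, 4}  B4 = {0, 6}  B5 = {6, 8}  B6 = {0, 5}  B7 = {2, 5}  B8 = {6, 7}
Tree: B1–B2, B2–B3, B1–B4, B1–B5, B4–B6, B6–B7, B4–B8
Each bag holds 2 vertices, so the decomposition has width 1, which upper-bounds the treewidth. G has an edge, so its treewidth is at least 1. The upper and lower bounds meet at 1, so that is the treewidth.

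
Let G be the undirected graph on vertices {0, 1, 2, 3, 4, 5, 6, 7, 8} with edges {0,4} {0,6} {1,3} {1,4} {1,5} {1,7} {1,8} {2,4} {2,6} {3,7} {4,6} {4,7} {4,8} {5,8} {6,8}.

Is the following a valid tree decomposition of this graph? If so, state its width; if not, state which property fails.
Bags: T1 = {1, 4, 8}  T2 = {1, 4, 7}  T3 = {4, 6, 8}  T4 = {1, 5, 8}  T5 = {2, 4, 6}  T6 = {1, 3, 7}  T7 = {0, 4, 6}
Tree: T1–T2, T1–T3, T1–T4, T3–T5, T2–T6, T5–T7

Yes; width 2.

Every vertex of G appears in some bag (union = {0, 1, 2, 3, 4, 5, 6, 7, 8}); every edge is covered by a bag; and for each vertex v the set of bags containing v is connected in the bag tree. The decomposition is therefore valid. The largest bag has 3 vertices, so the width is 2.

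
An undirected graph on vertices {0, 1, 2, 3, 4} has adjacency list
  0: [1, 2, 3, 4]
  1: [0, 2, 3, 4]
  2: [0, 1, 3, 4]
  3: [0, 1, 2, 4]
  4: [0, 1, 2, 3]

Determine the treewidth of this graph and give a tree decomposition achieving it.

Treewidth 4.
One optimal decomposition is:
Bags: B1 = {0, 1, 2, 3, 4}
Tree: (single bag)

With just one bag of size 5, the width is 5 − 1 = 4, so tw(G) ≤ 4. For the lower bound, the 5 vertices {0, 1, 2, 3, 4} are pairwise adjacent, and any tree decomposition puts a clique entirely inside one bag — forcing width ≥ 4. The upper and lower bounds meet at 4, so that is the treewidth.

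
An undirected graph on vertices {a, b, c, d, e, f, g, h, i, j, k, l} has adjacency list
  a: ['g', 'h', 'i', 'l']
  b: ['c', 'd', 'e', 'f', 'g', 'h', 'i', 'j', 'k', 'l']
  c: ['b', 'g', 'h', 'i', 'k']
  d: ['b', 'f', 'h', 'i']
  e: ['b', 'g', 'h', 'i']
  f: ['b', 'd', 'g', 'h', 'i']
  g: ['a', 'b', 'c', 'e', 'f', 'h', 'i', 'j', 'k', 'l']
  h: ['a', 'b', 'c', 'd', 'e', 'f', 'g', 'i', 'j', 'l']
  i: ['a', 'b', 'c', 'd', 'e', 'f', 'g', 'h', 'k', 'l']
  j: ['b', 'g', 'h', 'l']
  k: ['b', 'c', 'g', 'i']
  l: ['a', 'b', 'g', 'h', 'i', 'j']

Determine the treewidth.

A width-4 tree decomposition is:
Bags: B1 = {b, c, g, h, i}  B2 = {b, g, h, i, l}  B3 = {a, g, h, i, l}  B4 = {b, c, g, i, k}  B5 = {b, e, g, h, i}  B6 = {b, g, h, j, l}  B7 = {b, f, g, h, i}  B8 = {b, d, f, h, i}
Tree: B1–B2, B2–B3, B1–B4, B2–B5, B2–B6, B2–B7, B7–B8
The largest bag has 5 vertices, giving width 4; this decomposition certifies tw(G) ≤ 4. For the lower bound, the 5 vertices {b, d, f, h, i} are pairwise adjacent, and any tree decomposition puts a clique entirely inside one bag — forcing width ≥ 4. Combining the bounds, tw(G) = 4.

4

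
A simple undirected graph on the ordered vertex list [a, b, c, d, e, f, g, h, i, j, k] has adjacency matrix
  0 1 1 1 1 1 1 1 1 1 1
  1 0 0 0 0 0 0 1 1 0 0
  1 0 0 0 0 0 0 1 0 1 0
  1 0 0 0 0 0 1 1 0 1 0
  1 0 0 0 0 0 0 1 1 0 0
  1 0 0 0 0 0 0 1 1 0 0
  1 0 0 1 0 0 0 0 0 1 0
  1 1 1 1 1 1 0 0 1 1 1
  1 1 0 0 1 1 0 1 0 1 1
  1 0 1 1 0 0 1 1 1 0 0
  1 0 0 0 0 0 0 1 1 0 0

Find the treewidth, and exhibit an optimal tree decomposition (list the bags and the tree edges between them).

Every bag has size at most 4, so the width is 4 − 1 = 3 and tw(G) ≤ 3. On the other hand G contains the 4-clique {a, d, g, j}. A clique must lie in a single bag of any decomposition, so no decomposition can have width below 3. The upper and lower bounds meet at 3, so that is the treewidth.

Treewidth 3.
One optimal decomposition is:
Bags: B1 = {a, h, i, j}  B2 = {a, c, h, j}  B3 = {a, d, h, j}  B4 = {a, e, h, i}  B5 = {a, h, i, k}  B6 = {a, d, g, j}  B7 = {a, b, h, i}  B8 = {a, f, h, i}
Tree: B1–B2, B2–B3, B1–B4, B1–B5, B3–B6, B4–B7, B1–B8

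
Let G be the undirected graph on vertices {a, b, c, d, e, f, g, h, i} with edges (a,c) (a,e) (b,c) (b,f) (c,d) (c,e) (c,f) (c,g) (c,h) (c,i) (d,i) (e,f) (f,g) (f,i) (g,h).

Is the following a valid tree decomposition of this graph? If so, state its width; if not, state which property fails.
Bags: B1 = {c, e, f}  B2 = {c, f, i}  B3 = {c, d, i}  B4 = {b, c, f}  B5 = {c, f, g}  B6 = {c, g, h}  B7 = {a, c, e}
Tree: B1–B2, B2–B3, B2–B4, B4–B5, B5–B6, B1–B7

Yes; width 2.

Vertex coverage: the bags together contain {a, b, c, d, e, f, g, h, i}, the full vertex set. Edge coverage: each edge of G has both endpoints in at least one bag. Running intersection: for every vertex, the bags containing it form a connected subtree. All three properties hold, so this is a valid tree decomposition of width max|bag| − 1 = 2, and hence tw(G) ≤ 2.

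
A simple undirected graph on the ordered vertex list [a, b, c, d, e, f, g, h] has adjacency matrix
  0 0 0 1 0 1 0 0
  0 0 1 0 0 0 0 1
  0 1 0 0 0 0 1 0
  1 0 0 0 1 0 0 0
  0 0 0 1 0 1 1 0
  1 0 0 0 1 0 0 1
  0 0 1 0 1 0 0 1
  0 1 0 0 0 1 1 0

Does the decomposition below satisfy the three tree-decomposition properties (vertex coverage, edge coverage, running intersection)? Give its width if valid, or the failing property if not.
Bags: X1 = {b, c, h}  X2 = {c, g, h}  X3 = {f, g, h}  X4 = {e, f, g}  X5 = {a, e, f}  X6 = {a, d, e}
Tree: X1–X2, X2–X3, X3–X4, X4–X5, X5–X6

Yes; width 2.

Vertex coverage: the bags together contain {a, b, c, d, e, f, g, h}, the full vertex set. Edge coverage: each edge of G has both endpoints in at least one bag. Running intersection: for every vertex, the bags containing it form a connected subtree. All three properties hold, so this is a valid tree decomposition of width max|bag| − 1 = 2, and hence tw(G) ≤ 2.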